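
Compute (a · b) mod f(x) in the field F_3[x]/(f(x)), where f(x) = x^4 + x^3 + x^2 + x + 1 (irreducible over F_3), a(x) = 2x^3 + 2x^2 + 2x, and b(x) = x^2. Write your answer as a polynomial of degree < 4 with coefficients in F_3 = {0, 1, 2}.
a · b ≡ x^2 + x (mod f(x))

Multiply in F_3[x]: a(x)·b(x) = (2x^3 + 2x^2 + 2x)·(x^2) = 2x^5 + 2x^4 + 2x^3. This has degree ≥ 4, so divide by f(x) over F_3: 2x^5 + 2x^4 + 2x^3 = (2x)·(x^4 + x^3 + x^2 + x + 1) + (x^2 + x). Hence a·b ≡ x^2 + x (mod f). (F_3[x]/(f) is a field with 3^4 = 81 elements since f is irreducible of degree 4.)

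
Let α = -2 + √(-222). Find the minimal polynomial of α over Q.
m_α(x) = x^2 + 4x + 226

From α + 2 = √(-222), squaring gives (α + 2)^2 = -222, i.e. α^2 + 4α + 4 = -222, so α^2 + 4α + 226 = 0. The discriminant of x^2 + 4x + 226 is (4)^2 - 4·(226) = 16 - 904 = -888, and 4·(-222) is not a perfect square in Q since -222 is squarefree and ≠ 1. Hence x^2 + 4x + 226 is irreducible over Q and is the minimal polynomial of α.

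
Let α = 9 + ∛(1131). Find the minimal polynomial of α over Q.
m_α(x) = x^3 - 27x^2 + 243x - 1860

Set β = α - 9 = ∛(1131), so β^3 = 1131. Then (α - 9)^3 - 1131 = 0, i.e. α is a root of g(x) = (x - 9)^3 - 1131 = x^3 - 27x^2 + 243x - 1860. Since g(x) = h(x - 9) where h(x) = x^3 - 1131, and h is irreducible over Q (because 1131 is not a perfect cube, so h has no rational root, and a monic cubic with no rational root is irreducible), g is also irreducible (irreducibility is preserved under the substitution x → x - 9). Hence m_α(x) = x^3 - 27x^2 + 243x - 1860.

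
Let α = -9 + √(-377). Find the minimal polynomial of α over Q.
m_α(x) = x^2 + 18x + 458

From α + 9 = √(-377), squaring gives (α + 9)^2 = -377, i.e. α^2 + 18α + 81 = -377, so α^2 + 18α + 458 = 0. The discriminant of x^2 + 18x + 458 is (18)^2 - 4·(458) = 324 - 1832 = -1508, and 4·(-377) is not a perfect square in Q since -377 is squarefree and ≠ 1. Hence x^2 + 18x + 458 is irreducible over Q and is the minimal polynomial of α.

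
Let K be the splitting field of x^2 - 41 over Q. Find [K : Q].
[K : Q] = 2

f(x) = x^2 - 41 factors as (x - √41)(x + √41). The splitting field is K = Q(√41). Since 41 is squarefree and > 1, it is not a perfect square, so x^2 - 41 is irreducible over Q and [Q(√41) : Q] = 2. Hence [K : Q] = 2.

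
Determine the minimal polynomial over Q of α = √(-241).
m_α(x) = x^2 + 241

α satisfies α^2 + 241 = 0, so x^2 + 241 annihilates α. Since d = -241 is squarefree and ≠ 1, it is not a perfect square in Q, so x^2 + 241 has no rational root and is therefore irreducible over Q (a degree-2 polynomial over a field is irreducible iff it has no root). Hence m_α(x) = x^2 + 241.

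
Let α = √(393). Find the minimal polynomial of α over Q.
m_α(x) = x^2 - 393

α satisfies α^2 - 393 = 0, so x^2 - 393 annihilates α. Since d = 393 is squarefree and ≠ 1, it is not a perfect square in Q, so x^2 - 393 has no rational root and is therefore irreducible over Q (a degree-2 polynomial over a field is irreducible iff it has no root). Hence m_α(x) = x^2 - 393.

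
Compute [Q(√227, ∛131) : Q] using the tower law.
[Q(√227, ∛131) : Q] = 6

Let L = Q(√227, ∛131). Since Q(√227) ⊂ L and [Q(√227):Q] = 2, the tower law gives 2 | [L:Q]. Likewise Q(∛131) ⊂ L with [Q(∛131):Q] = 3 (because 131 is not a perfect cube), so 3 | [L:Q]. As gcd(2,3) = 1, [L:Q] is divisible by 6. Conversely L is generated over Q by √227 and ∛131, so [L:Q] ≤ 2·3 = 6. Therefore [Q(√227, ∛131) : Q] = 6.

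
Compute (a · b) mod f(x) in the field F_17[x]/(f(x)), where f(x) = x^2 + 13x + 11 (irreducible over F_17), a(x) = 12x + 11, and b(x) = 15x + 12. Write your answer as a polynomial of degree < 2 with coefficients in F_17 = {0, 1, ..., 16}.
a · b ≡ 9x + 5 (mod f(x))

Multiply in F_17[x]: a(x)·b(x) = (12x + 11)·(15x + 12) = 10x^2 + 3x + 13. This has degree ≥ 2, so divide by f(x) over F_17: 10x^2 + 3x + 13 = (10)·(x^2 + 13x + 11) + (9x + 5). Hence a·b ≡ 9x + 5 (mod f). (F_17[x]/(f) is a field with 17^2 = 289 elements since f is irreducible of degree 2.)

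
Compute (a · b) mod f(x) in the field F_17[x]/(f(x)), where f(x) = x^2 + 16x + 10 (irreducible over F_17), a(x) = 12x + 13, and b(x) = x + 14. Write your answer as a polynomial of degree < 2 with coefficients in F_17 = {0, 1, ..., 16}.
a · b ≡ 6x + 11 (mod f(x))

Multiply in F_17[x]: a(x)·b(x) = (12x + 13)·(x + 14) = 12x^2 + 11x + 12. This has degree ≥ 2, so divide by f(x) over F_17: 12x^2 + 11x + 12 = (12)·(x^2 + 16x + 10) + (6x + 11). Hence a·b ≡ 6x + 11 (mod f). (F_17[x]/(f) is a field with 17^2 = 289 elements since f is irreducible of degree 2.)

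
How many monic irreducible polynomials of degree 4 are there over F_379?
There are 5158148310 monic irreducible polynomials of degree 4 over F_379

Each element of F_{379^4} that lies in no proper subfield is a root of exactly one monic irreducible of degree 4 over F_379, and each such polynomial has 4 distinct roots in F_{379^4}. By Möbius inversion the count is N_379(4) = (1/4) Σ_{d|4} μ(4/d) · 379^d = (1/4)(μ(4)·379^1 + μ(2)·379^2 + μ(1)·379^4) = 20632593240/4 = 5158148310.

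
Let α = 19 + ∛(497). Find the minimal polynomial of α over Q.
m_α(x) = x^3 - 57x^2 + 1083x - 7356

Set β = α - 19 = ∛(497), so β^3 = 497. Then (α - 19)^3 - 497 = 0, i.e. α is a root of g(x) = (x - 19)^3 - 497 = x^3 - 57x^2 + 1083x - 7356. Since g(x) = h(x - 19) where h(x) = x^3 - 497, and h is irreducible over Q (because 497 is not a perfect cube, so h has no rational root, and a monic cubic with no rational root is irreducible), g is also irreducible (irreducibility is preserved under the substitution x → x - 19). Hence m_α(x) = x^3 - 57x^2 + 1083x - 7356.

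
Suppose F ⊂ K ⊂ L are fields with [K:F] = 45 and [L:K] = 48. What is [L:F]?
[L:F] = 2160

The tower law says that for any tower of field extensions F ⊂ K ⊂ L with finite degrees, [L:F] = [L:K] · [K:F]. Here this gives [L:F] = 48 · 45 = 2160.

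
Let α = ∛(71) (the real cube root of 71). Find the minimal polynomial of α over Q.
m_α(x) = x^3 - 71

α satisfies α^3 = 71, so x^3 - 71 annihilates α. By the rational root test, a rational root p/q (in lowest terms) of x^3 - 71 would satisfy p^3 = 71 q^3, forcing q = 1 and p^3 = 71; but 71 is not a perfect cube, contradiction. A monic cubic over Q with no rational root is irreducible (any nontrivial factorization would include a linear factor). Hence x^3 - 71 is the minimal polynomial of α, and in particular [Q(α):Q] = 3.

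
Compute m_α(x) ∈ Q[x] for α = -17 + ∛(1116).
m_α(x) = x^3 + 51x^2 + 867x + 3797

Set β = α + 17 = ∛(1116), so β^3 = 1116. Then (α + 17)^3 - 1116 = 0, i.e. α is a root of g(x) = (x + 17)^3 - 1116 = x^3 + 51x^2 + 867x + 3797. Since g(x) = h(x + 17) where h(x) = x^3 - 1116, and h is irreducible over Q (because 1116 is not a perfect cube, so h has no rational root, and a monic cubic with no rational root is irreducible), g is also irreducible (irreducibility is preserved under the substitution x → x + 17). Hence m_α(x) = x^3 + 51x^2 + 867x + 3797.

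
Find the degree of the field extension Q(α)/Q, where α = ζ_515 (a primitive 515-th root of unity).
[Q(α):Q] = 408

The minimal polynomial of ζ_515 over Q is the 515-th cyclotomic polynomial Φ_515(x), which is irreducible over Q and has degree φ(515) = 408. Hence [Q(α):Q] = φ(515) = 408.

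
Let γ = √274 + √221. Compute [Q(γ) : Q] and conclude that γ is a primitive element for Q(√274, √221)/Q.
[Q(γ) : Q] = 4 (equivalently, Q(γ) = Q(√274, √221))

Obviously Q(γ) ⊆ Q(√274, √221), and [Q(√274, √221):Q] = 4 (since 274, 221 are distinct squarefree integers > 1 with 60554 not a perfect square). To show equality we compute the minimal polynomial of γ. From γ = √274 + √221: γ^2 = 274 + 2√(60554) + 221 = 495 + 2√(60554), so γ^2 - 495 = 2√(60554); squaring, (γ^2 - 495)^2 = 4·60554, i.e. γ^4 - 990γ^2 + 245025 - 242216 = 0, i.e. γ^4 - 990γ^2 + 2809 = 0. So γ is a root of x^4 - 990x^2 + 2809. This polynomial is irreducible over Q: it has no rational root (each ±√274 ± √221 is irrational), and any factorization into two quadratics over Q would force √(60554) ∈ Q (pairing opposite roots) or √274, √221 ∈ Q (other pairings), all impossible. Hence [Q(γ):Q] = 4 = [Q(√274, √221):Q], so Q(γ) = Q(√274, √221).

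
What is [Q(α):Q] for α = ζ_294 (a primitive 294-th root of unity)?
[Q(α):Q] = 84

The minimal polynomial of ζ_294 over Q is the 294-th cyclotomic polynomial Φ_294(x), which is irreducible over Q and has degree φ(294) = 84. Hence [Q(α):Q] = φ(294) = 84.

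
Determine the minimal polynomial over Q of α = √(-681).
m_α(x) = x^2 + 681

α satisfies α^2 + 681 = 0, so x^2 + 681 annihilates α. Since d = -681 is squarefree and ≠ 1, it is not a perfect square in Q, so x^2 + 681 has no rational root and is therefore irreducible over Q (a degree-2 polynomial over a field is irreducible iff it has no root). Hence m_α(x) = x^2 + 681.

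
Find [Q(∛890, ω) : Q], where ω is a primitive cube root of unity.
[Q(∛890, ω) : Q] = 6

[Q(∛890):Q] = 3 (min poly x^3 - 890, irreducible since 890 is not a perfect cube). [Q(ω):Q] = 2 (min poly x^2 + x + 1). Since Q(∛890) ⊂ R and ω ∉ R, we have ω ∉ Q(∛890), so x^2 + x + 1 remains irreducible over Q(∛890) and [Q(∛890, ω) : Q(∛890)] = 2. By the tower law, [Q(∛890, ω) : Q] = 3 · 2 = 6. (In fact Q(∛890, ω) is the splitting field of x^3 - 890 over Q.)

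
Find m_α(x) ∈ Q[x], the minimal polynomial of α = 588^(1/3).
m_α(x) = x^3 - 588

α satisfies α^3 = 588, so x^3 - 588 annihilates α. By the rational root test, a rational root p/q (in lowest terms) of x^3 - 588 would satisfy p^3 = 588 q^3, forcing q = 1 and p^3 = 588; but 588 is not a perfect cube, contradiction. A monic cubic over Q with no rational root is irreducible (any nontrivial factorization would include a linear factor). Hence x^3 - 588 is the minimal polynomial of α, and in particular [Q(α):Q] = 3.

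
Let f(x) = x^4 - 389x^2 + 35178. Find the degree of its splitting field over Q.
[K : Q] = 4

Solving the quadratic in x^2: x^2 = (389 ± √(389^2 - 4·35178))/2 = (389 ± √10609)/2 = (389 ± 103)/2, giving x^2 = 246 or x^2 = 143. So f(x) = (x^2 - 246)(x^2 - 143) and the roots of f are ±√246, ±√143. Hence the splitting field is K = Q(√246, √143). Since 246 and 143 are distinct squarefree integers > 1, their product 35178 is not a perfect square, so √143 ∉ Q(√246). By the tower law [K:Q] = [Q(√246,√143):Q(√246)] · [Q(√246):Q] = 2 · 2 = 4.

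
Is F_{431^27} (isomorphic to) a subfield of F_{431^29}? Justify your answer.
No: F_{431^27} is not a subfield of F_{431^29}

F_{p^m} embeds in F_{p^n} iff m | n. Here 27 ∤ 29 (since 29 = 1·27 + 2 with remainder 2 ≠ 0), so F_{431^27} is not a subfield of F_{431^29}. Equivalently: if it were, the tower law would give 27 = [F_{431^27}:F_431] dividing [F_{431^29}:F_431] = 29, contradiction.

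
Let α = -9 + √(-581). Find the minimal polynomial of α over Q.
m_α(x) = x^2 + 18x + 662

From α + 9 = √(-581), squaring gives (α + 9)^2 = -581, i.e. α^2 + 18α + 81 = -581, so α^2 + 18α + 662 = 0. The discriminant of x^2 + 18x + 662 is (18)^2 - 4·(662) = 324 - 2648 = -2324, and 4·(-581) is not a perfect square in Q since -581 is squarefree and ≠ 1. Hence x^2 + 18x + 662 is irreducible over Q and is the minimal polynomial of α.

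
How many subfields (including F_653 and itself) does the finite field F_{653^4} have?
F_{653^4} has 3 subfields

The subfields of F_{p^n} are exactly the fields F_{p^d} for d | n (each is the fixed field of the unique index-d subgroup of Gal(F_{p^n}/F_p) ≅ Z/nZ). The divisors of n = 4 are {1, 2, 4}, giving 3 subfields: F_{653^1}, F_{653^2}, F_{653^4}.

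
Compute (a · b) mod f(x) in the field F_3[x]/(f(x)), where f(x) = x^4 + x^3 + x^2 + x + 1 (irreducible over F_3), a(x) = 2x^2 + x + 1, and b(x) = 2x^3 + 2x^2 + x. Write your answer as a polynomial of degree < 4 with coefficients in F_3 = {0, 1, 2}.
a · b ≡ x + 1 (mod f(x))

Multiply in F_3[x]: a(x)·b(x) = (2x^2 + x + 1)·(2x^3 + 2x^2 + x) = x^5 + x. This has degree ≥ 4, so divide by f(x) over F_3: x^5 + x = (x + 2)·(x^4 + x^3 + x^2 + x + 1) + (x + 1). Hence a·b ≡ x + 1 (mod f). (F_3[x]/(f) is a field with 3^4 = 81 elements since f is irreducible of degree 4.)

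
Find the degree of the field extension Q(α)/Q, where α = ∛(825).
[Q(α):Q] = 3

The minimal polynomial of α is x^3 - 825, irreducible over Q since 825 is not a perfect cube (so x^3 - 825 has no rational root). Hence [Q(α):Q] = deg(m_α) = 3.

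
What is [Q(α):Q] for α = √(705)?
[Q(α):Q] = 2

[Q(α):Q] equals the degree of the minimal polynomial of α. Here α^2 = 705 and x^2 - 705 is irreducible (d = 705 is squarefree, ≠ 1, hence not a square), so deg(m_α) = 2. Thus [Q(α):Q] = 2.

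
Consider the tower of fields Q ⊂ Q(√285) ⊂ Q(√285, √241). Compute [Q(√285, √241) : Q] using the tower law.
[Q(√285, √241) : Q] = 4

[Q(√285):Q] = 2 (min poly x^2 - 285, irreducible since 285 is squarefree > 1). For the top step, suppose √241 ∈ Q(√285), say √241 = c + d√285 with c, d ∈ Q. Squaring: 241 = c^2 + 285d^2 + 2cd√285. Since √285 ∉ Q this forces 2cd = 0. If d = 0 then √241 = c ∈ Q, contradicting 241 squarefree > 1. If c = 0 then 241 = 285d^2, so 285·241 = (285d)^2 is a perfect square in Q — but 285·241 = 68685 is not a perfect square (since 285 and 241 are distinct squarefree integers). Contradiction. Hence √241 ∉ Q(√285), so x^2 - 241 stays irreducible over Q(√285) and [Q(√285, √241) : Q(√285)] = 2. By the tower law, [Q(√285, √241) : Q] = 2 · 2 = 4.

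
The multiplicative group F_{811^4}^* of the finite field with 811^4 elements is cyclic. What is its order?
|F_{811^4}^*| = 432596913840

F_{811^4} has 811^4 = 432596913841 elements; its multiplicative group consists of all nonzero elements, so |F_{811^4}^*| = 432596913841 - 1 = 432596913840. (It is cyclic since any finite subgroup of the multiplicative group of a field is cyclic.)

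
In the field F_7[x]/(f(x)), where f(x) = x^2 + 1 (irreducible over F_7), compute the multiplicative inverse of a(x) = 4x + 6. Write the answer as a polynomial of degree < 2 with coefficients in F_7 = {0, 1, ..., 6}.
a(x)^(-1) ≡ x + 2 (mod f(x))

Since f is irreducible over F_7, F_7[x]/(f) is a field and a(x) ≠ 0 has an inverse. Apply the extended Euclidean algorithm to f(x) and a(x) in F_7[x]: f(x) = (2x + 4)·a(x) + (5). The last nonzero remainder is the constant 5 = gcd(f, a) in F_7. Back-substituting through the division chain expresses 5 = s(x)·a(x) + t(x)·f(x) with s(x) ≡ 5x + 3 (mod f), so (5x + 3)·a(x) ≡ 5 (mod f). Multiplying by 5^(-1) ≡ 3 in F_7 gives a(x)^(-1) ≡ 3·(5x + 3) ≡ x + 2 (mod f). Check: (4x + 6)·(x + 2) = 4x^2 + 5 ≡ 1 (mod x^2 + 1).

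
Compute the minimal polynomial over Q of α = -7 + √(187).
m_α(x) = x^2 + 14x - 138

From α + 7 = √(187), squaring gives (α + 7)^2 = 187, i.e. α^2 + 14α + 49 = 187, so α^2 + 14α - 138 = 0. The discriminant of x^2 + 14x - 138 is (14)^2 - 4·(-138) = 196 + 552 = 748, and 4·(187) is not a perfect square in Q since 187 is squarefree and ≠ 1. Hence x^2 + 14x - 138 is irreducible over Q and is the minimal polynomial of α.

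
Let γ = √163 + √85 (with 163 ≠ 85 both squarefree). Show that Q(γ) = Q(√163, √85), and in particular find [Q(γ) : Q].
[Q(γ) : Q] = 4 (equivalently, Q(γ) = Q(√163, √85))

Obviously Q(γ) ⊆ Q(√163, √85), and [Q(√163, √85):Q] = 4 (since 163, 85 are distinct squarefree integers > 1 with 13855 not a perfect square). To show equality we compute the minimal polynomial of γ. From γ = √163 + √85: γ^2 = 163 + 2√(13855) + 85 = 248 + 2√(13855), so γ^2 - 248 = 2√(13855); squaring, (γ^2 - 248)^2 = 4·13855, i.e. γ^4 - 496γ^2 + 61504 - 55420 = 0, i.e. γ^4 - 496γ^2 + 6084 = 0. So γ is a root of x^4 - 496x^2 + 6084. This polynomial is irreducible over Q: it has no rational root (each ±√163 ± √85 is irrational), and any factorization into two quadratics over Q would force √(13855) ∈ Q (pairing opposite roots) or √163, √85 ∈ Q (other pairings), all impossible. Hence [Q(γ):Q] = 4 = [Q(√163, √85):Q], so Q(γ) = Q(√163, √85).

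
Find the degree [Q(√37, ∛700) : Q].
[Q(√37, ∛700) : Q] = 6

Let L = Q(√37, ∛700). Since Q(√37) ⊂ L and [Q(√37):Q] = 2, the tower law gives 2 | [L:Q]. Likewise Q(∛700) ⊂ L with [Q(∛700):Q] = 3 (because 700 is not a perfect cube), so 3 | [L:Q]. As gcd(2,3) = 1, [L:Q] is divisible by 6. Conversely L is generated over Q by √37 and ∛700, so [L:Q] ≤ 2·3 = 6. Therefore [Q(√37, ∛700) : Q] = 6.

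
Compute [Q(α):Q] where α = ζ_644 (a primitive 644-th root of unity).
[Q(α):Q] = 264

The minimal polynomial of ζ_644 over Q is the 644-th cyclotomic polynomial Φ_644(x), which is irreducible over Q and has degree φ(644) = 264. Hence [Q(α):Q] = φ(644) = 264.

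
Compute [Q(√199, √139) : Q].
[Q(√199, √139) : Q] = 4

[Q(√199):Q] = 2 (min poly x^2 - 199, irreducible since 199 is squarefree > 1). For the top step, suppose √139 ∈ Q(√199), say √139 = c + d√199 with c, d ∈ Q. Squaring: 139 = c^2 + 199d^2 + 2cd√199. Since √199 ∉ Q this forces 2cd = 0. If d = 0 then √139 = c ∈ Q, contradicting 139 squarefree > 1. If c = 0 then 139 = 199d^2, so 199·139 = (199d)^2 is a perfect square in Q — but 199·139 = 27661 is not a perfect square (since 199 and 139 are distinct squarefree integers). Contradiction. Hence √139 ∉ Q(√199), so x^2 - 139 stays irreducible over Q(√199) and [Q(√199, √139) : Q(√199)] = 2. By the tower law, [Q(√199, √139) : Q] = 2 · 2 = 4.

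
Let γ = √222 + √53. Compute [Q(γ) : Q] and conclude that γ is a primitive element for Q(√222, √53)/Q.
[Q(γ) : Q] = 4 (equivalently, Q(γ) = Q(√222, √53))

Obviously Q(γ) ⊆ Q(√222, √53), and [Q(√222, √53):Q] = 4 (since 222, 53 are distinct squarefree integers > 1 with 11766 not a perfect square). To show equality we compute the minimal polynomial of γ. From γ = √222 + √53: γ^2 = 222 + 2√(11766) + 53 = 275 + 2√(11766), so γ^2 - 275 = 2√(11766); squaring, (γ^2 - 275)^2 = 4·11766, i.e. γ^4 - 550γ^2 + 75625 - 47064 = 0, i.e. γ^4 - 550γ^2 + 28561 = 0. So γ is a root of x^4 - 550x^2 + 28561. This polynomial is irreducible over Q: it has no rational root (each ±√222 ± √53 is irrational), and any factorization into two quadratics over Q would force √(11766) ∈ Q (pairing opposite roots) or √222, √53 ∈ Q (other pairings), all impossible. Hence [Q(γ):Q] = 4 = [Q(√222, √53):Q], so Q(γ) = Q(√222, √53).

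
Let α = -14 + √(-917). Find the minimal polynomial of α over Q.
m_α(x) = x^2 + 28x + 1113

From α + 14 = √(-917), squaring gives (α + 14)^2 = -917, i.e. α^2 + 28α + 196 = -917, so α^2 + 28α + 1113 = 0. The discriminant of x^2 + 28x + 1113 is (28)^2 - 4·(1113) = 784 - 4452 = -3668, and 4·(-917) is not a perfect square in Q since -917 is squarefree and ≠ 1. Hence x^2 + 28x + 1113 is irreducible over Q and is the minimal polynomial of α.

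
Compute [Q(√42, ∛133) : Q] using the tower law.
[Q(√42, ∛133) : Q] = 6

Let L = Q(√42, ∛133). Since Q(√42) ⊂ L and [Q(√42):Q] = 2, the tower law gives 2 | [L:Q]. Likewise Q(∛133) ⊂ L with [Q(∛133):Q] = 3 (because 133 is not a perfect cube), so 3 | [L:Q]. As gcd(2,3) = 1, [L:Q] is divisible by 6. Conversely L is generated over Q by √42 and ∛133, so [L:Q] ≤ 2·3 = 6. Therefore [Q(√42, ∛133) : Q] = 6.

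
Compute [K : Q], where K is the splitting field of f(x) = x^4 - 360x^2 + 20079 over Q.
[K : Q] = 4

Solving the quadratic in x^2: x^2 = (360 ± √(360^2 - 4·20079))/2 = (360 ± √49284)/2 = (360 ± 222)/2, giving x^2 = 69 or x^2 = 291. So f(x) = (x^2 - 69)(x^2 - 291) and the roots of f are ±√69, ±√291. Hence the splitting field is K = Q(√69, √291). Since 69 and 291 are distinct squarefree integers > 1, their product 20079 is not a perfect square, so √291 ∉ Q(√69). By the tower law [K:Q] = [Q(√69,√291):Q(√69)] · [Q(√69):Q] = 2 · 2 = 4.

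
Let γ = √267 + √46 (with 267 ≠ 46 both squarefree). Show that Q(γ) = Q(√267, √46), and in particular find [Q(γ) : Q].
[Q(γ) : Q] = 4 (equivalently, Q(γ) = Q(√267, √46))

Obviously Q(γ) ⊆ Q(√267, √46), and [Q(√267, √46):Q] = 4 (since 267, 46 are distinct squarefree integers > 1 with 12282 not a perfect square). To show equality we compute the minimal polynomial of γ. From γ = √267 + √46: γ^2 = 267 + 2√(12282) + 46 = 313 + 2√(12282), so γ^2 - 313 = 2√(12282); squaring, (γ^2 - 313)^2 = 4·12282, i.e. γ^4 - 626γ^2 + 97969 - 49128 = 0, i.e. γ^4 - 626γ^2 + 48841 = 0. So γ is a root of x^4 - 626x^2 + 48841. This polynomial is irreducible over Q: it has no rational root (each ±√267 ± √46 is irrational), and any factorization into two quadratics over Q would force √(12282) ∈ Q (pairing opposite roots) or √267, √46 ∈ Q (other pairings), all impossible. Hence [Q(γ):Q] = 4 = [Q(√267, √46):Q], so Q(γ) = Q(√267, √46).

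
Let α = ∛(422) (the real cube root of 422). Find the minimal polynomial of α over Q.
m_α(x) = x^3 - 422

α satisfies α^3 = 422, so x^3 - 422 annihilates α. By the rational root test, a rational root p/q (in lowest terms) of x^3 - 422 would satisfy p^3 = 422 q^3, forcing q = 1 and p^3 = 422; but 422 is not a perfect cube, contradiction. A monic cubic over Q with no rational root is irreducible (any nontrivial factorization would include a linear factor). Hence x^3 - 422 is the minimal polynomial of α, and in particular [Q(α):Q] = 3.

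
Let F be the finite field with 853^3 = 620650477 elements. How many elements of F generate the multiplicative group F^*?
There are φ(620650476) = 199190880 primitive elements

F_q^* is cyclic of order q - 1 = 620650476. A cyclic group of order m has exactly φ(m) generators. Here m = 620650476 = 2^2 · 3^2 · 43 · 71 · 5647, so the number of primitive elements is φ(620650476) = 199190880.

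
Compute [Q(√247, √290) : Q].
[Q(√247, √290) : Q] = 4

[Q(√247):Q] = 2 (min poly x^2 - 247, irreducible since 247 is squarefree > 1). For the top step, suppose √290 ∈ Q(√247), say √290 = c + d√247 with c, d ∈ Q. Squaring: 290 = c^2 + 247d^2 + 2cd√247. Since √247 ∉ Q this forces 2cd = 0. If d = 0 then √290 = c ∈ Q, contradicting 290 squarefree > 1. If c = 0 then 290 = 247d^2, so 247·290 = (247d)^2 is a perfect square in Q — but 247·290 = 71630 is not a perfect square (since 247 and 290 are distinct squarefree integers). Contradiction. Hence √290 ∉ Q(√247), so x^2 - 290 stays irreducible over Q(√247) and [Q(√247, √290) : Q(√247)] = 2. By the tower law, [Q(√247, √290) : Q] = 2 · 2 = 4.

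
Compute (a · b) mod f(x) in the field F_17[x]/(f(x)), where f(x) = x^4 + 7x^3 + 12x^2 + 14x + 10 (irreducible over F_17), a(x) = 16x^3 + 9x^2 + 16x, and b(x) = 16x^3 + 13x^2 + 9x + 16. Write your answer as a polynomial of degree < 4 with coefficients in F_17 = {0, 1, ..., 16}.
a · b ≡ 3x^3 + 8x^2 + x + 9 (mod f(x))

Multiply in F_17[x]: a(x)·b(x) = (16x^3 + 9x^2 + 16x)·(16x^3 + 13x^2 + 9x + 16) = x^6 + 12x^5 + 7x^4 + x^3 + 16x^2 + x. This has degree ≥ 4, so divide by f(x) over F_17: x^6 + 12x^5 + 7x^4 + x^3 + 16x^2 + x = (x^2 + 5x + 11)·(x^4 + 7x^3 + 12x^2 + 14x + 10) + (3x^3 + 8x^2 + x + 9). Hence a·b ≡ 3x^3 + 8x^2 + x + 9 (mod f). (F_17[x]/(f) is a field with 17^4 = 83521 elements since f is irreducible of degree 4.)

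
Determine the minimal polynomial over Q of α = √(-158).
m_α(x) = x^2 + 158

α satisfies α^2 + 158 = 0, so x^2 + 158 annihilates α. Since d = -158 is squarefree and ≠ 1, it is not a perfect square in Q, so x^2 + 158 has no rational root and is therefore irreducible over Q (a degree-2 polynomial over a field is irreducible iff it has no root). Hence m_α(x) = x^2 + 158.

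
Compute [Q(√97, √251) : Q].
[Q(√97, √251) : Q] = 4

[Q(√97):Q] = 2 (min poly x^2 - 97, irreducible since 97 is squarefree > 1). For the top step, suppose √251 ∈ Q(√97), say √251 = c + d√97 with c, d ∈ Q. Squaring: 251 = c^2 + 97d^2 + 2cd√97. Since √97 ∉ Q this forces 2cd = 0. If d = 0 then √251 = c ∈ Q, contradicting 251 squarefree > 1. If c = 0 then 251 = 97d^2, so 97·251 = (97d)^2 is a perfect square in Q — but 97·251 = 24347 is not a perfect square (since 97 and 251 are distinct squarefree integers). Contradiction. Hence √251 ∉ Q(√97), so x^2 - 251 stays irreducible over Q(√97) and [Q(√97, √251) : Q(√97)] = 2. By the tower law, [Q(√97, √251) : Q] = 2 · 2 = 4.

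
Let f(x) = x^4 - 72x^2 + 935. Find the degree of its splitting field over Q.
[K : Q] = 4

Solving the quadratic in x^2: x^2 = (72 ± √(72^2 - 4·935))/2 = (72 ± √1444)/2 = (72 ± 38)/2, giving x^2 = 55 or x^2 = 17. So f(x) = (x^2 - 55)(x^2 - 17) and the roots of f are ±√55, ±√17. Hence the splitting field is K = Q(√55, √17). Since 55 and 17 are distinct squarefree integers > 1, their product 935 is not a perfect square, so √17 ∉ Q(√55). By the tower law [K:Q] = [Q(√55,√17):Q(√55)] · [Q(√55):Q] = 2 · 2 = 4.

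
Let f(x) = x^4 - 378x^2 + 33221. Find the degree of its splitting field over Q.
[K : Q] = 4

Solving the quadratic in x^2: x^2 = (378 ± √(378^2 - 4·33221))/2 = (378 ± √10000)/2 = (378 ± 100)/2, giving x^2 = 239 or x^2 = 139. So f(x) = (x^2 - 239)(x^2 - 139) and the roots of f are ±√239, ±√139. Hence the splitting field is K = Q(√239, √139). Since 239 and 139 are distinct squarefree integers > 1, their product 33221 is not a perfect square, so √139 ∉ Q(√239). By the tower law [K:Q] = [Q(√239,√139):Q(√239)] · [Q(√239):Q] = 2 · 2 = 4.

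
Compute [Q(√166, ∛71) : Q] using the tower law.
[Q(√166, ∛71) : Q] = 6

Let L = Q(√166, ∛71). Since Q(√166) ⊂ L and [Q(√166):Q] = 2, the tower law gives 2 | [L:Q]. Likewise Q(∛71) ⊂ L with [Q(∛71):Q] = 3 (because 71 is not a perfect cube), so 3 | [L:Q]. As gcd(2,3) = 1, [L:Q] is divisible by 6. Conversely L is generated over Q by √166 and ∛71, so [L:Q] ≤ 2·3 = 6. Therefore [Q(√166, ∛71) : Q] = 6.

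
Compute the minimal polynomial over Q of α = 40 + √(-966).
m_α(x) = x^2 - 80x + 2566

From α - 40 = √(-966), squaring gives (α - 40)^2 = -966, i.e. α^2 - 80α + 1600 = -966, so α^2 - 80α + 2566 = 0. The discriminant of x^2 - 80x + 2566 is (-80)^2 - 4·(2566) = 6400 - 10264 = -3864, and 4·(-966) is not a perfect square in Q since -966 is squarefree and ≠ 1. Hence x^2 - 80x + 2566 is irreducible over Q and is the minimal polynomial of α.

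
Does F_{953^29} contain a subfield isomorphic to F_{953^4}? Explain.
No: F_{953^4} is not a subfield of F_{953^29}

F_{p^m} embeds in F_{p^n} iff m | n. Here 4 ∤ 29 (since 29 = 7·4 + 1 with remainder 1 ≠ 0), so F_{953^4} is not a subfield of F_{953^29}. Equivalently: if it were, the tower law would give 4 = [F_{953^4}:F_953] dividing [F_{953^29}:F_953] = 29, contradiction.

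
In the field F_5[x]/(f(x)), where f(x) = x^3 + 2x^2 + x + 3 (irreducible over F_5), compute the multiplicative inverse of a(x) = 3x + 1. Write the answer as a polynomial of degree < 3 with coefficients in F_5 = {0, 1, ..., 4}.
a(x)^(-1) ≡ 3x^2 + 3 (mod f(x))

Since f is irreducible over F_5, F_5[x]/(f) is a field and a(x) ≠ 0 has an inverse. Apply the extended Euclidean algorithm to f(x) and a(x) in F_5[x]: f(x) = (2x^2 + 2)·a(x) + (1). The last nonzero remainder is the constant 1 = gcd(f, a) in F_5. Back-substituting through the division chain expresses 1 = s(x)·a(x) + t(x)·f(x) with s(x) ≡ 3x^2 + 3 (mod f), so a(x)^(-1) ≡ s(x) = 3x^2 + 3 (mod f). Check: (3x + 1)·(3x^2 + 3) = 4x^3 + 3x^2 + 4x + 3 ≡ 1 (mod x^3 + 2x^2 + x + 3).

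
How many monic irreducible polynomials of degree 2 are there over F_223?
There are 24753 monic irreducible polynomials of degree 2 over F_223

Each element of F_{223^2} that lies in no proper subfield is a root of exactly one monic irreducible of degree 2 over F_223, and each such polynomial has 2 distinct roots in F_{223^2}. By Möbius inversion the count is N_223(2) = (1/2) Σ_{d|2} μ(2/d) · 223^d = (1/2)(μ(2)·223^1 + μ(1)·223^2) = 49506/2 = 24753.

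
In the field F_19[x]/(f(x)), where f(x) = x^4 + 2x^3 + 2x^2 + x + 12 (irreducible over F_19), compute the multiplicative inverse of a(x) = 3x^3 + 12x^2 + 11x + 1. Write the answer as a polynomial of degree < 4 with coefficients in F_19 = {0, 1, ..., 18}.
a(x)^(-1) ≡ 12x^3 + 5x^2 + 5x + 8 (mod f(x))

Since f is irreducible over F_19, F_19[x]/(f) is a field and a(x) ≠ 0 has an inverse. Apply the extended Euclidean algorithm to f(x) and a(x) in F_19[x]: f(x) = (13x + 12)·a(x) + (8x);  a(x) = (17x^2 + 11x + 18)·(8x) + (1). The last nonzero remainder is the constant 1 = gcd(f, a) in F_19. Back-substituting through the division chain expresses 1 = s(x)·a(x) + t(x)·f(x) with s(x) ≡ 12x^3 + 5x^2 + 5x + 8 (mod f), so a(x)^(-1) ≡ s(x) = 12x^3 + 5x^2 + 5x + 8 (mod f). Check: (3x^3 + 12x^2 + 11x + 1)·(12x^3 + 5x^2 + 5x + 8) = 17x^6 + 7x^5 + 17x^4 + 18x^3 + 4x^2 + 17x + 8 ≡ 1 (mod x^4 + 2x^3 + 2x^2 + x + 12).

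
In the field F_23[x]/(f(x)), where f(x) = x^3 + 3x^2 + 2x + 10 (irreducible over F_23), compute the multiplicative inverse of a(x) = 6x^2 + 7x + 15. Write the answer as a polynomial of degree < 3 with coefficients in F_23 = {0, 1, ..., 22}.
a(x)^(-1) ≡ 9x^2 + 14x + 10 (mod f(x))

Since f is irreducible over F_23, F_23[x]/(f) is a field and a(x) ≠ 0 has an inverse. Apply the extended Euclidean algorithm to f(x) and a(x) in F_23[x]: f(x) = (4x + 15)·a(x) + (21x + 15);  a(x) = (20x + 20)·(21x + 15) + (14). The last nonzero remainder is the constant 14 = gcd(f, a) in F_23. Back-substituting through the division chain expresses 14 = s(x)·a(x) + t(x)·f(x) with s(x) ≡ 11x^2 + 12x + 2 (mod f), so (11x^2 + 12x + 2)·a(x) ≡ 14 (mod f). Multiplying by 14^(-1) ≡ 5 in F_23 gives a(x)^(-1) ≡ 5·(11x^2 + 12x + 2) ≡ 9x^2 + 14x + 10 (mod f). Check: (6x^2 + 7x + 15)·(9x^2 + 14x + 10) = 8x^4 + 9x^3 + 17x^2 + 4x + 12 ≡ 1 (mod x^3 + 3x^2 + 2x + 10).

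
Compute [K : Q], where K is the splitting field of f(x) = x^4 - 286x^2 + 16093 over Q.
[K : Q] = 4

Solving the quadratic in x^2: x^2 = (286 ± √(286^2 - 4·16093))/2 = (286 ± √17424)/2 = (286 ± 132)/2, giving x^2 = 77 or x^2 = 209. So f(x) = (x^2 - 77)(x^2 - 209) and the roots of f are ±√77, ±√209. Hence the splitting field is K = Q(√77, √209). Since 77 and 209 are distinct squarefree integers > 1, their product 16093 is not a perfect square, so √209 ∉ Q(√77). By the tower law [K:Q] = [Q(√77,√209):Q(√77)] · [Q(√77):Q] = 2 · 2 = 4.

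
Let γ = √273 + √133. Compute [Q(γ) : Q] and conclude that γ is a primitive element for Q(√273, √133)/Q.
[Q(γ) : Q] = 4 (equivalently, Q(γ) = Q(√273, √133))

Obviously Q(γ) ⊆ Q(√273, √133), and [Q(√273, √133):Q] = 4 (since 273, 133 are distinct squarefree integers > 1 with 36309 not a perfect square). To show equality we compute the minimal polynomial of γ. From γ = √273 + √133: γ^2 = 273 + 2√(36309) + 133 = 406 + 2√(36309), so γ^2 - 406 = 2√(36309); squaring, (γ^2 - 406)^2 = 4·36309, i.e. γ^4 - 812γ^2 + 164836 - 145236 = 0, i.e. γ^4 - 812γ^2 + 19600 = 0. So γ is a root of x^4 - 812x^2 + 19600. This polynomial is irreducible over Q: it has no rational root (each ±√273 ± √133 is irrational), and any factorization into two quadratics over Q would force √(36309) ∈ Q (pairing opposite roots) or √273, √133 ∈ Q (other pairings), all impossible. Hence [Q(γ):Q] = 4 = [Q(√273, √133):Q], so Q(γ) = Q(√273, √133).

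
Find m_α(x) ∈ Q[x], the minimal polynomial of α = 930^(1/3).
m_α(x) = x^3 - 930

α satisfies α^3 = 930, so x^3 - 930 annihilates α. By the rational root test, a rational root p/q (in lowest terms) of x^3 - 930 would satisfy p^3 = 930 q^3, forcing q = 1 and p^3 = 930; but 930 is not a perfect cube, contradiction. A monic cubic over Q with no rational root is irreducible (any nontrivial factorization would include a linear factor). Hence x^3 - 930 is the minimal polynomial of α, and in particular [Q(α):Q] = 3.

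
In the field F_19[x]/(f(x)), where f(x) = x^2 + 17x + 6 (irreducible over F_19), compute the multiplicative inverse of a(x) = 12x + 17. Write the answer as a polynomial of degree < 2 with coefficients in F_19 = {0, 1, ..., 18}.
a(x)^(-1) ≡ 15x + 1 (mod f(x))

Since f is irreducible over F_19, F_19[x]/(f) is a field and a(x) ≠ 0 has an inverse. Apply the extended Euclidean algorithm to f(x) and a(x) in F_19[x]: f(x) = (8x + 17)·a(x) + (2). The last nonzero remainder is the constant 2 = gcd(f, a) in F_19. Back-substituting through the division chain expresses 2 = s(x)·a(x) + t(x)·f(x) with s(x) ≡ 11x + 2 (mod f), so (11x + 2)·a(x) ≡ 2 (mod f). Multiplying by 2^(-1) ≡ 10 in F_19 gives a(x)^(-1) ≡ 10·(11x + 2) ≡ 15x + 1 (mod f). Check: (12x + 17)·(15x + 1) = 9x^2 + x + 17 ≡ 1 (mod x^2 + 17x + 6).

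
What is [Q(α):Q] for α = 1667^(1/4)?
[Q(α):Q] = 4

α is a root of x^4 - 1667. By Eisenstein's criterion at the prime p = 1667 (which divides the constant term 1667 but p^2 = 2778889 does not, since 1667 is squarefree), x^4 - 1667 is irreducible over Q. Hence [Q(α):Q] = 4.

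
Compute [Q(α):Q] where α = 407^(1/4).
[Q(α):Q] = 4

α is a root of x^4 - 407. By Eisenstein's criterion at the prime p = 11 (which divides the constant term 407 but p^2 = 121 does not, since 407 is squarefree), x^4 - 407 is irreducible over Q. Hence [Q(α):Q] = 4.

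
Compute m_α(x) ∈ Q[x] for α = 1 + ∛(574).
m_α(x) = x^3 - 3x^2 + 3x - 575

Set β = α - 1 = ∛(574), so β^3 = 574. Then (α - 1)^3 - 574 = 0, i.e. α is a root of g(x) = (x - 1)^3 - 574 = x^3 - 3x^2 + 3x - 575. Since g(x) = h(x - 1) where h(x) = x^3 - 574, and h is irreducible over Q (because 574 is not a perfect cube, so h has no rational root, and a monic cubic with no rational root is irreducible), g is also irreducible (irreducibility is preserved under the substitution x → x - 1). Hence m_α(x) = x^3 - 3x^2 + 3x - 575.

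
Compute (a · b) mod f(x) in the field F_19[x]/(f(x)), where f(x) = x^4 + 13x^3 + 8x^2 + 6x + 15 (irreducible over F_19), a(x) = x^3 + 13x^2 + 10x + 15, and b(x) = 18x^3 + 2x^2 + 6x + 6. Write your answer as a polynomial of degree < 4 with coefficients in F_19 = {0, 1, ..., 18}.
a · b ≡ 8x^3 + 6x^2 + x + 11 (mod f(x))

Multiply in F_19[x]: a(x)·b(x) = (x^3 + 13x^2 + 10x + 15)·(18x^3 + 2x^2 + 6x + 6) = 18x^6 + 8x^5 + 3x^4 + 13x^3 + 16x^2 + 17x + 14. This has degree ≥ 4, so divide by f(x) over F_19: 18x^6 + 8x^5 + 3x^4 + 13x^3 + 16x^2 + 17x + 14 = (18x^2 + 2x + 4)·(x^4 + 13x^3 + 8x^2 + 6x + 15) + (8x^3 + 6x^2 + x + 11). Hence a·b ≡ 8x^3 + 6x^2 + x + 11 (mod f). (F_19[x]/(f) is a field with 19^4 = 130321 elements since f is irreducible of degree 4.)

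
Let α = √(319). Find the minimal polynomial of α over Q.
m_α(x) = x^2 - 319

α satisfies α^2 - 319 = 0, so x^2 - 319 annihilates α. Since d = 319 is squarefree and ≠ 1, it is not a perfect square in Q, so x^2 - 319 has no rational root and is therefore irreducible over Q (a degree-2 polynomial over a field is irreducible iff it has no root). Hence m_α(x) = x^2 - 319.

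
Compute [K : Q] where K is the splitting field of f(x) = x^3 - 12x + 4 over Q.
[K : Q] = 6

By the rational root test, any rational root of the monic integer polynomial f(x) = x^3 - 12x + 4 must be an integer dividing the constant term 4, i.e. one of ±{1, 2, 4}. Evaluating: f(1) = -7, f(-1) = 15, f(2) = -12, f(-2) = 20, f(4) = 20, f(-4) = -12; none is 0, so f has no rational root and is therefore irreducible over Q (a cubic with no linear factor over a field is irreducible). For an irreducible cubic, the Galois group is A_3 or S_3 according as the discriminant disc(f) = -4a^3 - 27b^2 = -4·(-12)^3 - 27·(4)^2 = 6480 is or is not a square in Q. Here disc(f) = 6480 is not a perfect square in Q, so the Galois group of f over Q is not contained in A_3 and must be all of S_3. The splitting field has degree |S_3| = 6 over Q, so [K : Q] = 6.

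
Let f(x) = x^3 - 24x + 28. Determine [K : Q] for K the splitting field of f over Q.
[K : Q] = 6

By the rational root test, any rational root of the monic integer polynomial f(x) = x^3 - 24x + 28 must be an integer dividing the constant term 28, i.e. one of ±{1, 2, 4, 7, 14, 28}. Evaluating: f(1) = 5, f(-1) = 51, f(2) = -12, f(-2) = 68, f(4) = -4, f(-4) = 60, f(7) = 203, f(-7) = -147, f(14) = 2436, f(-14) = -2380, f(28) = 21308, f(-28) = -21252; none is 0, so f has no rational root and is therefore irreducible over Q (a cubic with no linear factor over a field is irreducible). For an irreducible cubic, the Galois group is A_3 or S_3 according as the discriminant disc(f) = -4a^3 - 27b^2 = -4·(-24)^3 - 27·(28)^2 = 34128 is or is not a square in Q. Here disc(f) = 34128 is not a perfect square in Q, so the Galois group of f over Q is not contained in A_3 and must be all of S_3. The splitting field has degree |S_3| = 6 over Q, so [K : Q] = 6.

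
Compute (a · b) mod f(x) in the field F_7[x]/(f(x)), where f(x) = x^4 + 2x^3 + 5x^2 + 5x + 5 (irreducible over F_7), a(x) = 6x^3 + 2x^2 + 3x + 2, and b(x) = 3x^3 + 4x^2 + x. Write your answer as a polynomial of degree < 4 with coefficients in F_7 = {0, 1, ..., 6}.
a · b ≡ 2x^2 + 6x + 2 (mod f(x))

Multiply in F_7[x]: a(x)·b(x) = (6x^3 + 2x^2 + 3x + 2)·(3x^3 + 4x^2 + x) = 4x^6 + 2x^5 + 2x^4 + 6x^3 + 4x^2 + 2x. This has degree ≥ 4, so divide by f(x) over F_7: 4x^6 + 2x^5 + 2x^4 + 6x^3 + 4x^2 + 2x = (4x^2 + x + 1)·(x^4 + 2x^3 + 5x^2 + 5x + 5) + (2x^2 + 6x + 2). Hence a·b ≡ 2x^2 + 6x + 2 (mod f). (F_7[x]/(f) is a field with 7^4 = 2401 elements since f is irreducible of degree 4.)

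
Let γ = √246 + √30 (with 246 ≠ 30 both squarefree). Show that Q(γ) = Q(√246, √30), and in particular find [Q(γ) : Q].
[Q(γ) : Q] = 4 (equivalently, Q(γ) = Q(√246, √30))

Obviously Q(γ) ⊆ Q(√246, √30), and [Q(√246, √30):Q] = 4 (since 246, 30 are distinct squarefree integers > 1 with 7380 not a perfect square). To show equality we compute the minimal polynomial of γ. From γ = √246 + √30: γ^2 = 246 + 2√(7380) + 30 = 276 + 2√(7380), so γ^2 - 276 = 2√(7380); squaring, (γ^2 - 276)^2 = 4·7380, i.e. γ^4 - 552γ^2 + 76176 - 29520 = 0, i.e. γ^4 - 552γ^2 + 46656 = 0. So γ is a root of x^4 - 552x^2 + 46656. This polynomial is irreducible over Q: it has no rational root (each ±√246 ± √30 is irrational), and any factorization into two quadratics over Q would force √(7380) ∈ Q (pairing opposite roots) or √246, √30 ∈ Q (other pairings), all impossible. Hence [Q(γ):Q] = 4 = [Q(√246, √30):Q], so Q(γ) = Q(√246, √30).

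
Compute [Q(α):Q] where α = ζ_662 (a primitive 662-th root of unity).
[Q(α):Q] = 330

The minimal polynomial of ζ_662 over Q is the 662-th cyclotomic polynomial Φ_662(x), which is irreducible over Q and has degree φ(662) = 330. Hence [Q(α):Q] = φ(662) = 330.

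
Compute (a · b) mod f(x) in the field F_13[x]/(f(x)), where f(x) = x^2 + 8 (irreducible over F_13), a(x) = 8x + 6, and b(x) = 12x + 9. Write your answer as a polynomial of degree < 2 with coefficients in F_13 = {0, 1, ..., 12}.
a · b ≡ x + 1 (mod f(x))

Multiply in F_13[x]: a(x)·b(x) = (8x + 6)·(12x + 9) = 5x^2 + x + 2. This has degree ≥ 2, so divide by f(x) over F_13: 5x^2 + x + 2 = (5)·(x^2 + 8) + (x + 1). Hence a·b ≡ x + 1 (mod f). (F_13[x]/(f) is a field with 13^2 = 169 elements since f is irreducible of degree 2.)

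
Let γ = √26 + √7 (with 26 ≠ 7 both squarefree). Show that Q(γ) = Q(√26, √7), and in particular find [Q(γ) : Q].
[Q(γ) : Q] = 4 (equivalently, Q(γ) = Q(√26, √7))

Obviously Q(γ) ⊆ Q(√26, √7), and [Q(√26, √7):Q] = 4 (since 26, 7 are distinct squarefree integers > 1 with 182 not a perfect square). To show equality we compute the minimal polynomial of γ. From γ = √26 + √7: γ^2 = 26 + 2√(182) + 7 = 33 + 2√(182), so γ^2 - 33 = 2√(182); squaring, (γ^2 - 33)^2 = 4·182, i.e. γ^4 - 66γ^2 + 1089 - 728 = 0, i.e. γ^4 - 66γ^2 + 361 = 0. So γ is a root of x^4 - 66x^2 + 361. This polynomial is irreducible over Q: it has no rational root (each ±√26 ± √7 is irrational), and any factorization into two quadratics over Q would force √(182) ∈ Q (pairing opposite roots) or √26, √7 ∈ Q (other pairings), all impossible. Hence [Q(γ):Q] = 4 = [Q(√26, √7):Q], so Q(γ) = Q(√26, √7).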